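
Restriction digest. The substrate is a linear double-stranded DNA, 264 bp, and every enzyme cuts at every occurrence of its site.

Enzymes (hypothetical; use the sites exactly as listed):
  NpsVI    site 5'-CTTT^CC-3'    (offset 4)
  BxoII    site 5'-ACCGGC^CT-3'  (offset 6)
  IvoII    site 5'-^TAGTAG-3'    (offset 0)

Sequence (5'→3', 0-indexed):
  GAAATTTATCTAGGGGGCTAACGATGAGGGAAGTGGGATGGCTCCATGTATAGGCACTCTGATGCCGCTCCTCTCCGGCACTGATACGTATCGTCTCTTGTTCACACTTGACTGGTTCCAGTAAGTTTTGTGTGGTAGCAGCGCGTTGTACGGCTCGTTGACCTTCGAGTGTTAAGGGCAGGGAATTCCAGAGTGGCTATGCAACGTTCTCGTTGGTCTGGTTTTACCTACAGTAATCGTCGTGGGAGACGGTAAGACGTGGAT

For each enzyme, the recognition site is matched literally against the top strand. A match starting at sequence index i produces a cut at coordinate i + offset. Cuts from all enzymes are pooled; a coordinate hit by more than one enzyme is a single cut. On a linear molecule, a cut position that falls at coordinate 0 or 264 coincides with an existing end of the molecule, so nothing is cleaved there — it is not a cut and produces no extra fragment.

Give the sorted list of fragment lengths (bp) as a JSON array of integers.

[264]

Scan for sites:
  NpsVI (CTTTCC, off=4): no sites
  BxoII (ACCGGCCT, off=6): no sites
  IvoII (TAGTAG, off=0): no sites

All cut coordinates (distinct, sorted): ∅

Fragments:
  no cuts → one linear fragment of 264 bp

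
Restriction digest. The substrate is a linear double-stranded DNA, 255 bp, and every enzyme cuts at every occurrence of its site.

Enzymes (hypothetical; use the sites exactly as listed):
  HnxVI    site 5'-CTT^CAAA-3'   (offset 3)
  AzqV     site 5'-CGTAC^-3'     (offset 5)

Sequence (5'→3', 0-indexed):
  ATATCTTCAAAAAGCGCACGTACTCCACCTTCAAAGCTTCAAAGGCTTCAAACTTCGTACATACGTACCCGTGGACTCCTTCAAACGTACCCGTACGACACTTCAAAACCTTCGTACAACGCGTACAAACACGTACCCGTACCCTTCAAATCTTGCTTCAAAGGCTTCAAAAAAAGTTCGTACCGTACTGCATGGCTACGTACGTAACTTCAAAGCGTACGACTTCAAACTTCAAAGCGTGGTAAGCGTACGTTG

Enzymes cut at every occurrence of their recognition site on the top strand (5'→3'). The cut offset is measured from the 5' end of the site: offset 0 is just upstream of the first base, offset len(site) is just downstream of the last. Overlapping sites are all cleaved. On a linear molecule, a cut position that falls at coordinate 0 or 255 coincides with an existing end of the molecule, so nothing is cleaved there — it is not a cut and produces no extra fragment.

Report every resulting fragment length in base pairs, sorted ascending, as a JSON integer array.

Per-enzyme occurrences:
  HnxVI (CTTCAAA, off=3): starts [4, 28, 36, 45, 78, 100, 143, 155, 164, 207, 222, 229] → cuts [7, 31, 39, 48, 81, 103, 146, 158, 167, 210, 225, 232]
  AzqV (CGTAC, off=5): starts [18, 55, 63, 85, 91, 112, 121, 131, 137, 178, 183, 198, 215, 246] → cuts [23, 60, 68, 90, 96, 117, 126, 136, 142, 183, 188, 203, 220, 251]

All cut coordinates (distinct, sorted): [7, 23, 31, 39, 48, 60, 68, 81, 90, 96, 103, 117, 126, 136, 142, 146, 158, 167, 183, 188, 203, 210, 220, 225, 232, 251]

Fragments:
  [0,7): 7 bp
  [7,23): 16 bp
  [23,31): 8 bp
  [31,39): 8 bp
  [39,48): 9 bp
  [48,60): 12 bp
  [60,68): 8 bp
  [68,81): 13 bp
  [81,90): 9 bp
  [90,96): 6 bp
  [96,103): 7 bp
  [103,117): 14 bp
  [117,126): 9 bp
  [126,136): 10 bp
  [136,142): 6 bp
  [142,146): 4 bp
  [146,158): 12 bp
  [158,167): 9 bp
  [167,183): 16 bp
  [183,188): 5 bp
  [188,203): 15 bp
  [203,210): 7 bp
  [210,220): 10 bp
  [220,225): 5 bp
  [225,232): 7 bp
  [232,251): 19 bp
  [251,255): 4 bp

[4,4,5,5,6,6,7,7,7,7,8,8,8,9,9,9,9,10,10,12,12,13,14,15,16,16,19]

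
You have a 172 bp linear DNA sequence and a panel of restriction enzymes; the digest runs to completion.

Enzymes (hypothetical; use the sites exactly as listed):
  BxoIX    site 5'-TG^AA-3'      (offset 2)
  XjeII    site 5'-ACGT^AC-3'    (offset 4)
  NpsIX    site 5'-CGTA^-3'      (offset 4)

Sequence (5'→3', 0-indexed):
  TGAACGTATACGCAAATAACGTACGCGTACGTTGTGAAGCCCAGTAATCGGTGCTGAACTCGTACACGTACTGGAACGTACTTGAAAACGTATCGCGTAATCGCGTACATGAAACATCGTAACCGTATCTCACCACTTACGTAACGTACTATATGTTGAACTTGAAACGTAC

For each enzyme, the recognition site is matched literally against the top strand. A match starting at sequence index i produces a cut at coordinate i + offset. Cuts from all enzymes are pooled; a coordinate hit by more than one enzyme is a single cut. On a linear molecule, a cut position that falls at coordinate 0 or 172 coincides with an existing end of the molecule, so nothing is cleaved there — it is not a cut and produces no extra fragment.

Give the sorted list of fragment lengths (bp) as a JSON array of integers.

Site scan:
  BxoIX TGAA/2: at [0, 34, 54, 82, 109, 156, 162] ⇒ [2, 36, 56, 84, 111, 158, 164]
  XjeII ACGTAC/4: at [18, 65, 75, 143, 166] ⇒ [22, 69, 79, 147, 170]
  NpsIX CGTA/4: at [4, 19, 25, 60, 66, 76, 88, 95, 103, 117, 123, 139, 144, 167] ⇒ [8, 23, 29, 64, 70, 80, 92, 99, 107, 121, 127, 143, 148, 171]

All cut coordinates (distinct, sorted): [2, 8, 22, 23, 29, 36, 56, 64, 69, 70, 79, 80, 84, 92, 99, 107, 111, 121, 127, 143, 147, 148, 158, 164, 170, 171]

Fragment lengths:
  [0,2): 2 bp
  [2,8): 6 bp
  [8,22): 14 bp
  [22,23): 1 bp
  [23,29): 6 bp
  [29,36): 7 bp
  [36,56): 20 bp
  [56,64): 8 bp
  [64,69): 5 bp
  [69,70): 1 bp
  [70,79): 9 bp
  [79,80): 1 bp
  [80,84): 4 bp
  [84,92): 8 bp
  [92,99): 7 bp
  [99,107): 8 bp
  [107,111): 4 bp
  [111,121): 10 bp
  [121,127): 6 bp
  [127,143): 16 bp
  [143,147): 4 bp
  [147,148): 1 bp
  [148,158): 10 bp
  [158,164): 6 bp
  [164,170): 6 bp
  [170,171): 1 bp
  [171,172): 1 bp

[1,1,1,1,1,1,2,4,4,4,5,6,6,6,6,6,7,7,8,8,8,9,10,10,14,16,20]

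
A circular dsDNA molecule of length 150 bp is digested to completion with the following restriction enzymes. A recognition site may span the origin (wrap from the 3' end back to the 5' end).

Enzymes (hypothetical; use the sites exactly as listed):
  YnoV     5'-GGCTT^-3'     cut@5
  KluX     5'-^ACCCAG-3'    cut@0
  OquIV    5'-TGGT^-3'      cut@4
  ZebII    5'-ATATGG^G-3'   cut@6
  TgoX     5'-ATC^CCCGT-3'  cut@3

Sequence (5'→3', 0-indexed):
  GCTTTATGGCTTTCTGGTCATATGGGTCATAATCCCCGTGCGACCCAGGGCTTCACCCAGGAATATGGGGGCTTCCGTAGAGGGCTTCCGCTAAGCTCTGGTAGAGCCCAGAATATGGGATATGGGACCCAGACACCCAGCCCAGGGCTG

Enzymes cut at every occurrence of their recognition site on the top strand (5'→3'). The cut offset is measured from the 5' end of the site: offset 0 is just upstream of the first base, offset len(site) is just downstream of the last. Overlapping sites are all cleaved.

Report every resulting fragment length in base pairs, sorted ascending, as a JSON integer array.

[1,1,6,6,7,7,8,8,8,9,11,13,14,15,16,20]

Scan for sites:
  YnoV GGCTT/5: at [7, 48, 69, 82, 149] ⇒ [4, 12, 53, 74, 87]
  KluX ACCCAG/0: at [42, 54, 126, 134] ⇒ [42, 54, 126, 134]
  OquIV TGGT/4: at [14, 98] ⇒ [18, 102]
  ZebII ATATGGG/6: at [19, 62, 112, 119] ⇒ [25, 68, 118, 125]
  TgoX ATCCCCGT/3: at [31] ⇒ [34]

All cut coordinates (distinct, sorted): [4, 12, 18, 25, 34, 42, 53, 54, 68, 74, 87, 102, 118, 125, 126, 134]

Fragments:
  4→12: 8 bp
  12→18: 6 bp
  18→25: 7 bp
  25→34: 9 bp
  34→42: 8 bp
  42→53: 11 bp
  53→54: 1 bp
  54→68: 14 bp
  68→74: 6 bp
  74→87: 13 bp
  87→102: 15 bp
  102→118: 16 bp
  118→125: 7 bp
  125→126: 1 bp
  126→134: 8 bp
  134→4 (wrap): 150-134+4 = 20 bp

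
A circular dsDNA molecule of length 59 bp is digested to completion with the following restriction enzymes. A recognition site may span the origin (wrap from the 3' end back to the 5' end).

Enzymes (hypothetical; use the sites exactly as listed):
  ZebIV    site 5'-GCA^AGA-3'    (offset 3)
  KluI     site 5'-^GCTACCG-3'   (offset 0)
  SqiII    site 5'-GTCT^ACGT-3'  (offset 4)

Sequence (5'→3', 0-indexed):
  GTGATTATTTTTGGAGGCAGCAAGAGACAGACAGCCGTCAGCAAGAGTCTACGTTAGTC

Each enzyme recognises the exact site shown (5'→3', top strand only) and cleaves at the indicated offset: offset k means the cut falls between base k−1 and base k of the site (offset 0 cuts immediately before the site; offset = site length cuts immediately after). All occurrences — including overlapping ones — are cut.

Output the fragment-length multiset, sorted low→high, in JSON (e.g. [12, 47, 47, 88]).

Site scan:
  ZebIV GCAAGA/3: at [19, 40] ⇒ [22, 43]
  KluI (GCTACCG, off=0): no sites
  SqiII GTCTACGT/4: at [46] ⇒ [50]

Pooled cuts: [22, 43, 50]

Fragment lengths:
  22→43: 21 bp
  43→50: 7 bp
  50→22 (wrap): 59-50+22 = 31 bp

[7,21,31]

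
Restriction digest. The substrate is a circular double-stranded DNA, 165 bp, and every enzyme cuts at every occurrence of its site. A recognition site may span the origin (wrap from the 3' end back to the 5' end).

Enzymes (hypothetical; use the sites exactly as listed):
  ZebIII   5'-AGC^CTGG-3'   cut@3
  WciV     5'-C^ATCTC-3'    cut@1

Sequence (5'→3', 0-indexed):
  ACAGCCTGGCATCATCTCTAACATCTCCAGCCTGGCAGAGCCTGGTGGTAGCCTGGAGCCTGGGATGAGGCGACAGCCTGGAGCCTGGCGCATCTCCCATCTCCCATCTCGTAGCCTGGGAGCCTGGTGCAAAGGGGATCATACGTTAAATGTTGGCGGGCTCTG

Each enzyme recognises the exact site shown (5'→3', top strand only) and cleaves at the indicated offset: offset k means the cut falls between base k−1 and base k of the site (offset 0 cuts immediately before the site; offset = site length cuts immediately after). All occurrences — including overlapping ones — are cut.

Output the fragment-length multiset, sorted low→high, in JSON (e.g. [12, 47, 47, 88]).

[7,7,7,7,7,8,8,9,9,10,10,11,18,47]

Per-enzyme occurrences:
  ZebIII AGCCTGG/3: at [2, 28, 38, 49, 56, 74, 81, 112, 120] ⇒ [5, 31, 41, 52, 59, 77, 84, 115, 123]
  WciV CATCTC/1: at [12, 21, 90, 97, 104] ⇒ [13, 22, 91, 98, 105]

All cut coordinates (distinct, sorted): [5, 13, 22, 31, 41, 52, 59, 77, 84, 91, 98, 105, 115, 123]

Fragment lengths:
  5→13: 8 bp
  13→22: 9 bp
  22→31: 9 bp
  31→41: 10 bp
  41→52: 11 bp
  52→59: 7 bp
  59→77: 18 bp
  77→84: 7 bp
  84→91: 7 bp
  91→98: 7 bp
  98→105: 7 bp
  105→115: 10 bp
  115→123: 8 bp
  123→5 (wrap): 165-123+5 = 47 bp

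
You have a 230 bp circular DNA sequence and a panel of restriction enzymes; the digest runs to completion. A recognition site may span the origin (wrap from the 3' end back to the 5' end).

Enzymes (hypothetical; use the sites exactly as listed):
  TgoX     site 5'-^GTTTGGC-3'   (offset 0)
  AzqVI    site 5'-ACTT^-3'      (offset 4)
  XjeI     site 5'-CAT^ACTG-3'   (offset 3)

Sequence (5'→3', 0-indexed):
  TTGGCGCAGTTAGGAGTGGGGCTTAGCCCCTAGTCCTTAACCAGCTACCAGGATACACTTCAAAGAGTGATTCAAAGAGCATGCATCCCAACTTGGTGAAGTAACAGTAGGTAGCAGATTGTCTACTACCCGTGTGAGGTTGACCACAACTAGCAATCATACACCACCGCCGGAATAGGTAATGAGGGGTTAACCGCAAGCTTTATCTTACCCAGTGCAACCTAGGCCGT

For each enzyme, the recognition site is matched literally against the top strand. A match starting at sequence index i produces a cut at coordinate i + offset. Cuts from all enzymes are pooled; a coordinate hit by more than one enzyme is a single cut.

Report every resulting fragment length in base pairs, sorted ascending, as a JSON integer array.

[34,62,134]

Per-enzyme occurrences:
  TgoX (GTTTGGC, off=0): starts [228] → cuts [228]
  AzqVI (ACTT, off=4): starts [56, 90] → cuts [60, 94]
  XjeI (CATACTG, off=3): no sites

Pooled cuts: [60, 94, 228]

Fragment lengths:
  60→94: 34 bp
  94→228: 134 bp
  228→60 (wrap): 230-228+60 = 62 bp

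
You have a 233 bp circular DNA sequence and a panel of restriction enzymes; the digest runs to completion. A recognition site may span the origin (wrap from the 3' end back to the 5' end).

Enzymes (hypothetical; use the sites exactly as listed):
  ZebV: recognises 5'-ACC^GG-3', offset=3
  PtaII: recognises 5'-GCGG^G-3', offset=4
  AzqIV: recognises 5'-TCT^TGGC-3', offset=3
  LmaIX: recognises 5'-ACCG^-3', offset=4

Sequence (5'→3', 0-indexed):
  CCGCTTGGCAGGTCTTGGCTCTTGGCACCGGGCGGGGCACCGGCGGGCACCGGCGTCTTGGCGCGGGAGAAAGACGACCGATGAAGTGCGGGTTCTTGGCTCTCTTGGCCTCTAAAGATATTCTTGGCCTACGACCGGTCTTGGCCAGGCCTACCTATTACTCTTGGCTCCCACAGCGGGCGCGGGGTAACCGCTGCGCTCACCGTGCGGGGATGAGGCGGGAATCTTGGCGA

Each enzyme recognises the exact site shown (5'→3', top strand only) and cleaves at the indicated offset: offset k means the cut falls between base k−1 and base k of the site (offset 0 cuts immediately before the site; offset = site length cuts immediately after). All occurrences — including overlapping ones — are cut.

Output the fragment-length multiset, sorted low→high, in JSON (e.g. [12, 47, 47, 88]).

Per-enzyme occurrences:
  ZebV ACCGG/3: at [26, 38, 48, 133] ⇒ [29, 41, 51, 136]
  PtaII GCGGG/4: at [31, 42, 62, 87, 175, 181, 206, 217] ⇒ [35, 46, 66, 91, 179, 185, 210, 221]
  AzqIV TCTTGGC/3: at [12, 19, 55, 93, 102, 121, 138, 161, 224] ⇒ [15, 22, 58, 96, 105, 124, 141, 164, 227]
  LmaIX ACCG/4: at [26, 38, 48, 76, 133, 189, 201, 232] ⇒ [3, 30, 42, 52, 80, 137, 193, 205]

Pooled cuts: [3, 15, 22, 29, 30, 35, 41, 42, 46, 51, 52, 58, 66, 80, 91, 96, 105, 124, 136, 137, 141, 164, 179, 185, 193, 205, 210, 221, 227]

Fragment lengths:
  3→15: 12 bp
  15→22: 7 bp
  22→29: 7 bp
  29→30: 1 bp
  30→35: 5 bp
  35→41: 6 bp
  41→42: 1 bp
  42→46: 4 bp
  46→51: 5 bp
  51→52: 1 bp
  52→58: 6 bp
  58→66: 8 bp
  66→80: 14 bp
  80→91: 11 bp
  91→96: 5 bp
  96→105: 9 bp
  105→124: 19 bp
  124→136: 12 bp
  136→137: 1 bp
  137→141: 4 bp
  141→164: 23 bp
  164→179: 15 bp
  179→185: 6 bp
  185→193: 8 bp
  193→205: 12 bp
  205→210: 5 bp
  210→221: 11 bp
  221→227: 6 bp
  227→3 (wrap): 233-227+3 = 9 bp

[1,1,1,1,4,4,5,5,5,5,6,6,6,6,7,7,8,8,9,9,11,11,12,12,12,14,15,19,23]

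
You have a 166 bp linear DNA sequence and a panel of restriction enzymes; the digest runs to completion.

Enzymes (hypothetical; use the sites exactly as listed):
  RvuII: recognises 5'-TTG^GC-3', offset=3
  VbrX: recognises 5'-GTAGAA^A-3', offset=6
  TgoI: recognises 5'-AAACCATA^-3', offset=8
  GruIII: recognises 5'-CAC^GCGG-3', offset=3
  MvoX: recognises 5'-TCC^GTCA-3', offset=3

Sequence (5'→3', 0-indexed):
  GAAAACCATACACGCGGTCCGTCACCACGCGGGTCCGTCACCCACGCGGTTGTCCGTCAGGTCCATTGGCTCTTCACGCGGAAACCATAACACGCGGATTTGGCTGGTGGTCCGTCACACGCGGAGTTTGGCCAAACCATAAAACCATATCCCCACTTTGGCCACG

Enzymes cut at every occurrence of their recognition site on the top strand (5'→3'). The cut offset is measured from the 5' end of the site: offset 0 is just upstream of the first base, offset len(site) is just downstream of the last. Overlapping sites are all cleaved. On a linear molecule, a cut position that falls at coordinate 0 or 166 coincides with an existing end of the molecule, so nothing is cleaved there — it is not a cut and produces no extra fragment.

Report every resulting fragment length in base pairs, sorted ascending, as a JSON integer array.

[3,4,6,7,7,8,8,8,9,9,9,10,10,10,11,11,11,12,13]

Per-enzyme occurrences:
  RvuII (TTGGC, off=3): starts [65, 99, 127, 157] → cuts [68, 102, 130, 160]
  VbrX (GTAGAAA, off=6): no sites
  TgoI (AAACCATA, off=8): starts [2, 81, 133, 141] → cuts [10, 89, 141, 149]
  GruIII (CACGCGG, off=3): starts [10, 25, 42, 74, 90, 117] → cuts [13, 28, 45, 77, 93, 120]
  MvoX (TCCGTCA, off=3): starts [17, 33, 52, 110] → cuts [20, 36, 55, 113]

Pooled cuts: [10, 13, 20, 28, 36, 45, 55, 68, 77, 89, 93, 102, 113, 120, 130, 141, 149, 160]

Fragment lengths:
  [0,10): 10 bp
  [10,13): 3 bp
  [13,20): 7 bp
  [20,28): 8 bp
  [28,36): 8 bp
  [36,45): 9 bp
  [45,55): 10 bp
  [55,68): 13 bp
  [68,77): 9 bp
  [77,89): 12 bp
  [89,93): 4 bp
  [93,102): 9 bp
  [102,113): 11 bp
  [113,120): 7 bp
  [120,130): 10 bp
  [130,141): 11 bp
  [141,149): 8 bp
  [149,160): 11 bp
  [160,166): 6 bp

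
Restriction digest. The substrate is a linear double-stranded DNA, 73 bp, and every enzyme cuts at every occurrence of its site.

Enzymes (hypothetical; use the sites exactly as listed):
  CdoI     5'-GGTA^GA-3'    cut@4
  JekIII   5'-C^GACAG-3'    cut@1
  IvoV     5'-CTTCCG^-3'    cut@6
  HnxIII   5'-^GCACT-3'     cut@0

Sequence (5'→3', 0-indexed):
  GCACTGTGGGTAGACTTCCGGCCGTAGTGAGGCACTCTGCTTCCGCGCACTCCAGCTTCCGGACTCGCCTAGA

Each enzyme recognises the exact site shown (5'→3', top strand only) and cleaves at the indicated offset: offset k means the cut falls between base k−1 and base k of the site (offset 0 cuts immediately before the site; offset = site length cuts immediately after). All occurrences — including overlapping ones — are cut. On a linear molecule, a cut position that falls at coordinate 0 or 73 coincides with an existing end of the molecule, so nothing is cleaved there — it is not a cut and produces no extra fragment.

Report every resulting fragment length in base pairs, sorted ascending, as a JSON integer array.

Per-enzyme occurrences:
  CdoI GGTAGA/4: at [8] ⇒ [12]
  JekIII (CGACAG, off=1): no sites
  IvoV CTTCCG/6: at [14, 39, 55] ⇒ [20, 45, 61]
  HnxIII GCACT/0: at [0, 31, 46] ⇒ [31, 46] (position 0 is a terminus of the linear molecule — no cut)

Pooled cuts: [12, 20, 31, 45, 46, 61]

Fragment lengths:
  [0,12): 12 bp
  [12,20): 8 bp
  [20,31): 11 bp
  [31,45): 14 bp
  [45,46): 1 bp
  [46,61): 15 bp
  [61,73): 12 bp

[1,8,11,12,12,14,15]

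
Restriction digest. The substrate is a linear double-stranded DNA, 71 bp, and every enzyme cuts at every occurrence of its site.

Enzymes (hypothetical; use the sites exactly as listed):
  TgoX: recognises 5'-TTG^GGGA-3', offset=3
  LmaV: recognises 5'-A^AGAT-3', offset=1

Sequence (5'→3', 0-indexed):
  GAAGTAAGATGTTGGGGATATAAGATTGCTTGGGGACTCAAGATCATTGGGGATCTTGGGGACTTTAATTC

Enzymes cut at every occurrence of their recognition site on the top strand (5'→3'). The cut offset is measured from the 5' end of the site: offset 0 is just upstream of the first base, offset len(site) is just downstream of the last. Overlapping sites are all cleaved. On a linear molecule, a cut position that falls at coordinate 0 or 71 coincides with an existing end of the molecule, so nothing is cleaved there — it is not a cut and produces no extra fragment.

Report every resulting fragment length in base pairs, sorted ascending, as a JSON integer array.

Per-enzyme occurrences:
  TgoX (TTGGGGA, off=3): starts [11, 29, 46, 55] → cuts [14, 32, 49, 58]
  LmaV (AAGAT, off=1): starts [5, 21, 39] → cuts [6, 22, 40]

All cut coordinates (distinct, sorted): [6, 14, 22, 32, 40, 49, 58]

Fragment lengths:
  [0,6): 6 bp
  [6,14): 8 bp
  [14,22): 8 bp
  [22,32): 10 bp
  [32,40): 8 bp
  [40,49): 9 bp
  [49,58): 9 bp
  [58,71): 13 bp

[6,8,8,8,9,9,10,13]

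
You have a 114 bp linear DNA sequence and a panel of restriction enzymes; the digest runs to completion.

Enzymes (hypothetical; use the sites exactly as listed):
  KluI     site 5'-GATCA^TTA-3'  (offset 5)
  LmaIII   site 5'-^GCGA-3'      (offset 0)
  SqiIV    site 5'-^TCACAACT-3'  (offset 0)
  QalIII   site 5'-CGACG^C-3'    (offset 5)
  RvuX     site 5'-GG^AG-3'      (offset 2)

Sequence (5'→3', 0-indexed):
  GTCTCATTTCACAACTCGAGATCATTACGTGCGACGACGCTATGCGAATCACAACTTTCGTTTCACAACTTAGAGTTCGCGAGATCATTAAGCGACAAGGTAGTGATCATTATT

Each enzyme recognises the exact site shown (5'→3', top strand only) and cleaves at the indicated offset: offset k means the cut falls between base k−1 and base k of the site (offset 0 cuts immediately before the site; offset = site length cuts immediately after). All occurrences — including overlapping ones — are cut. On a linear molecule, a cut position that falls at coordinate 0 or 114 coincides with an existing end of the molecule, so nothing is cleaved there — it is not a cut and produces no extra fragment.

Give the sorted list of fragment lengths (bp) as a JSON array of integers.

[4,4,5,5,6,8,9,9,14,16,16,18]

Per-enzyme occurrences:
  KluI GATCATTA/5: at [19, 82, 104] ⇒ [24, 87, 109]
  LmaIII GCGA/0: at [30, 43, 78, 91] ⇒ [30, 43, 78, 91]
  SqiIV TCACAACT/0: at [8, 48, 62] ⇒ [8, 48, 62]
  QalIII CGACGC/5: at [34] ⇒ [39]
  RvuX (GGAG, off=2): no sites

All cut coordinates (distinct, sorted): [8, 24, 30, 39, 43, 48, 62, 78, 87, 91, 109]

Fragments:
  [0,8): 8 bp
  [8,24): 16 bp
  [24,30): 6 bp
  [30,39): 9 bp
  [39,43): 4 bp
  [43,48): 5 bp
  [48,62): 14 bp
  [62,78): 16 bp
  [78,87): 9 bp
  [87,91): 4 bp
  [91,109): 18 bp
  [109,114): 5 bp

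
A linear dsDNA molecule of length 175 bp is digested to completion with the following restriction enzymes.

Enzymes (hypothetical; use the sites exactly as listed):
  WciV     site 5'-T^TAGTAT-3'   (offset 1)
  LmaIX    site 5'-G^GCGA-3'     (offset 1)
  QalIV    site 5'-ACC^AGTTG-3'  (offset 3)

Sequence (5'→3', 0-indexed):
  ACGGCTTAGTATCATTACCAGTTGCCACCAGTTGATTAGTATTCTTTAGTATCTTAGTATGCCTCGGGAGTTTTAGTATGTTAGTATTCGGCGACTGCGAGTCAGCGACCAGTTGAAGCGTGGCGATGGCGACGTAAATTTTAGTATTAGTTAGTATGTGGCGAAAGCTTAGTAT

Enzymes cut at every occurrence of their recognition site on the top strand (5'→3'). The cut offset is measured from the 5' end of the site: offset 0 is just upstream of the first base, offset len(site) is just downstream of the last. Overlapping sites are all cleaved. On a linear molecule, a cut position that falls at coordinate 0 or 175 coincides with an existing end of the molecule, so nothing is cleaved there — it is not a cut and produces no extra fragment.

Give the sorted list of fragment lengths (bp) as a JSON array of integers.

[6,6,6,7,8,8,9,9,9,10,10,10,12,13,13,19,20]

Site scan:
  WciV TTAGTAT/1: at [5, 35, 45, 53, 72, 80, 140, 150, 168] ⇒ [6, 36, 46, 54, 73, 81, 141, 151, 169]
  LmaIX GGCGA/1: at [89, 121, 127, 159] ⇒ [90, 122, 128, 160]
  QalIV ACCAGTTG/3: at [16, 26, 107] ⇒ [19, 29, 110]

Pooled cuts: [6, 19, 29, 36, 46, 54, 73, 81, 90, 110, 122, 128, 141, 151, 160, 169]

Fragments:
  [0,6): 6 bp
  [6,19): 13 bp
  [19,29): 10 bp
  [29,36): 7 bp
  [36,46): 10 bp
  [46,54): 8 bp
  [54,73): 19 bp
  [73,81): 8 bp
  [81,90): 9 bp
  [90,110): 20 bp
  [110,122): 12 bp
  [122,128): 6 bp
  [128,141): 13 bp
  [141,151): 10 bp
  [151,160): 9 bp
  [160,169): 9 bp
  [169,175): 6 bp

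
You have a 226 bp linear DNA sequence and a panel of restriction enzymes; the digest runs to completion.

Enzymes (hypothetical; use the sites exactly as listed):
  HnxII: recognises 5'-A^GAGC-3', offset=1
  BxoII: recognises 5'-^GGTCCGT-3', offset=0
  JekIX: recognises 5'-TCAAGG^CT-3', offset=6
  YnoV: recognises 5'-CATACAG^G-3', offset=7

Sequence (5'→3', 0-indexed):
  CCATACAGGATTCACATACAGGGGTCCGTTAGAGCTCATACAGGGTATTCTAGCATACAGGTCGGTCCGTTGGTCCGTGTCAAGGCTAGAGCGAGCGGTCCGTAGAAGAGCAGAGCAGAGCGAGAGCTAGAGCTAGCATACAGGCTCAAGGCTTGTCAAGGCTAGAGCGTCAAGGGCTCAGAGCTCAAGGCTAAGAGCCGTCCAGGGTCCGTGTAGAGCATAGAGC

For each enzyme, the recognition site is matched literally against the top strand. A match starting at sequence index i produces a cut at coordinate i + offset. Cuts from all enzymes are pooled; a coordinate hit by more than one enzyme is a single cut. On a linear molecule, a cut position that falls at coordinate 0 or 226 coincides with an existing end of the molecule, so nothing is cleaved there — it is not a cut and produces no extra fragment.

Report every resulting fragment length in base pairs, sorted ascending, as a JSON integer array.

Site scan:
  HnxII (AGAGC, off=1): starts [30, 87, 106, 111, 116, 122, 128, 163, 179, 193, 214, 221] → cuts [31, 88, 107, 112, 117, 123, 129, 164, 180, 194, 215, 222]
  BxoII (GGTCCGT, off=0): starts [22, 63, 71, 96, 205] → cuts [22, 63, 71, 96, 205]
  JekIX (TCAAGGCT, off=6): starts [79, 145, 155, 184] → cuts [85, 151, 161, 190]
  YnoV (CATACAGG, off=7): starts [1, 14, 36, 53, 136] → cuts [8, 21, 43, 60, 143]

All cut coordinates (distinct, sorted): [8, 21, 22, 31, 43, 60, 63, 71, 85, 88, 96, 107, 112, 117, 123, 129, 143, 151, 161, 164, 180, 190, 194, 205, 215, 222]

Fragment lengths:
  [0,8): 8 bp
  [8,21): 13 bp
  [21,22): 1 bp
  [22,31): 9 bp
  [31,43): 12 bp
  [43,60): 17 bp
  [60,63): 3 bp
  [63,71): 8 bp
  [71,85): 14 bp
  [85,88): 3 bp
  [88,96): 8 bp
  [96,107): 11 bp
  [107,112): 5 bp
  [112,117): 5 bp
  [117,123): 6 bp
  [123,129): 6 bp
  [129,143): 14 bp
  [143,151): 8 bp
  [151,161): 10 bp
  [161,164): 3 bp
  [164,180): 16 bp
  [180,190): 10 bp
  [190,194): 4 bp
  [194,205): 11 bp
  [205,215): 10 bp
  [215,222): 7 bp
  [222,226): 4 bp

[1,3,3,3,4,4,5,5,6,6,7,8,8,8,8,9,10,10,10,11,11,12,13,14,14,16,17]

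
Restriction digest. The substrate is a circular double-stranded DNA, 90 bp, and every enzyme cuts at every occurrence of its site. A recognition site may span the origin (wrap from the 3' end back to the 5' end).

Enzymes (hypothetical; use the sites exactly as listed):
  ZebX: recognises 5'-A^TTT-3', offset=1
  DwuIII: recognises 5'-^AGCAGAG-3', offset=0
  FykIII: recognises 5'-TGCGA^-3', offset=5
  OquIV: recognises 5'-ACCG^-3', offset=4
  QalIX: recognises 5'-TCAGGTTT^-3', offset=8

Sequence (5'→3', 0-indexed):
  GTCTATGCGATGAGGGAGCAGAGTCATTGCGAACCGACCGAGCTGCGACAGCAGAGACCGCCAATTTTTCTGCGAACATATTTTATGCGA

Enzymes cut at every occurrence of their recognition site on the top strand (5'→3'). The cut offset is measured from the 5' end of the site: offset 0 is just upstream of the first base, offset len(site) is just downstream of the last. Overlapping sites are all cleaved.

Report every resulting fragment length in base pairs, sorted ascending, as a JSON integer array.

[1,4,4,4,5,6,8,10,10,11,11,16]

Site scan:
  ZebX ATTT/1: at [63, 79] ⇒ [64, 80]
  DwuIII AGCAGAG/0: at [16, 49] ⇒ [16, 49]
  FykIII TGCGA/5: at [5, 27, 43, 70, 85] ⇒ [0, 10, 32, 48, 75]
  OquIV ACCG/4: at [32, 36, 56] ⇒ [36, 40, 60]
  QalIX (TCAGGTTT, off=8): no sites

Pooled cuts: [0, 10, 16, 32, 36, 40, 48, 49, 60, 64, 75, 80]

Fragment lengths:
  0→10: 10 bp
  10→16: 6 bp
  16→32: 16 bp
  32→36: 4 bp
  36→40: 4 bp
  40→48: 8 bp
  48→49: 1 bp
  49→60: 11 bp
  60→64: 4 bp
  64→75: 11 bp
  75→80: 5 bp
  80→0 (wrap): 90-80+0 = 10 bp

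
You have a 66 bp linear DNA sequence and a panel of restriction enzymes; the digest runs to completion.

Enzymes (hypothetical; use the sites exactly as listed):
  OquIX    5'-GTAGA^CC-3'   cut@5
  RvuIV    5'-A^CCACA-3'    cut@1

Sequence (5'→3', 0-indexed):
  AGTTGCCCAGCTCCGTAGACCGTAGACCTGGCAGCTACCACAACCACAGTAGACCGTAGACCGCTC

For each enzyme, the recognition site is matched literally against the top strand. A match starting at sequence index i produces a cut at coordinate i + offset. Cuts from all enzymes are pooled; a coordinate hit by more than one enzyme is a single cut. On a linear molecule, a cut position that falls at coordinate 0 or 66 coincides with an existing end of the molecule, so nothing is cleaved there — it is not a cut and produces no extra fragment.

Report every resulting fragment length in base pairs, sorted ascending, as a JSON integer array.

[6,6,7,7,10,11,19]

Per-enzyme occurrences:
  OquIX GTAGACC/5: at [14, 21, 48, 55] ⇒ [19, 26, 53, 60]
  RvuIV ACCACA/1: at [36, 42] ⇒ [37, 43]

All cut coordinates (distinct, sorted): [19, 26, 37, 43, 53, 60]

Fragments:
  [0,19): 19 bp
  [19,26): 7 bp
  [26,37): 11 bp
  [37,43): 6 bp
  [43,53): 10 bp
  [53,60): 7 bp
  [60,66): 6 bp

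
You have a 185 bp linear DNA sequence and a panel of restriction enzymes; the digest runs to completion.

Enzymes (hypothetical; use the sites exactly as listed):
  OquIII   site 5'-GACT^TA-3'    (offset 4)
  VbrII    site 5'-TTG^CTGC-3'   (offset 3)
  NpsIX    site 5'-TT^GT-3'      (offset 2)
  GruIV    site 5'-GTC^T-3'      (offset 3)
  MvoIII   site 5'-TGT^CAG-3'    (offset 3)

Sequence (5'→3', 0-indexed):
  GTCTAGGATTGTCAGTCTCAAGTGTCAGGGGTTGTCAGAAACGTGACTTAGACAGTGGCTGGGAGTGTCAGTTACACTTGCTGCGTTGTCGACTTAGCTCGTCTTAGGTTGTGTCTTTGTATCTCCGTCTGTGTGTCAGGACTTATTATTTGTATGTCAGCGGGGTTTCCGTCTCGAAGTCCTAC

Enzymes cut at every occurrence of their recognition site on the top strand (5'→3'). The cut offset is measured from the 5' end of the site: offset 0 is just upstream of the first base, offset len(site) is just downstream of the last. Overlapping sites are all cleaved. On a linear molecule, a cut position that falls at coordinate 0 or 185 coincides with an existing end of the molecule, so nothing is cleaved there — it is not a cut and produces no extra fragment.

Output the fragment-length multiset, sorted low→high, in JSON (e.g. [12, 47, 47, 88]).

Per-enzyme occurrences:
  OquIII GACTTA/4: at [44, 90, 139] ⇒ [48, 94, 143]
  VbrII TTGCTGC/3: at [77] ⇒ [80]
  NpsIX TTGT/2: at [8, 31, 85, 108, 116, 149] ⇒ [10, 33, 87, 110, 118, 151]
  GruIV GTCT/3: at [0, 14, 100, 112, 126, 170] ⇒ [3, 17, 103, 115, 129, 173]
  MvoIII TGTCAG/3: at [9, 22, 32, 65, 133, 154] ⇒ [12, 25, 35, 68, 136, 157]

Pooled cuts: [3, 10, 12, 17, 25, 33, 35, 48, 68, 80, 87, 94, 103, 110, 115, 118, 129, 136, 143, 151, 157, 173]

Fragment lengths:
  [0,3): 3 bp
  [3,10): 7 bp
  [10,12): 2 bp
  [12,17): 5 bp
  [17,25): 8 bp
  [25,33): 8 bp
  [33,35): 2 bp
  [35,48): 13 bp
  [48,68): 20 bp
  [68,80): 12 bp
  [80,87): 7 bp
  [87,94): 7 bp
  [94,103): 9 bp
  [103,110): 7 bp
  [110,115): 5 bp
  [115,118): 3 bp
  [118,129): 11 bp
  [129,136): 7 bp
  [136,143): 7 bp
  [143,151): 8 bp
  [151,157): 6 bp
  [157,173): 16 bp
  [173,185): 12 bp

[2,2,3,3,5,5,6,7,7,7,7,7,7,8,8,8,9,11,12,12,13,16,20]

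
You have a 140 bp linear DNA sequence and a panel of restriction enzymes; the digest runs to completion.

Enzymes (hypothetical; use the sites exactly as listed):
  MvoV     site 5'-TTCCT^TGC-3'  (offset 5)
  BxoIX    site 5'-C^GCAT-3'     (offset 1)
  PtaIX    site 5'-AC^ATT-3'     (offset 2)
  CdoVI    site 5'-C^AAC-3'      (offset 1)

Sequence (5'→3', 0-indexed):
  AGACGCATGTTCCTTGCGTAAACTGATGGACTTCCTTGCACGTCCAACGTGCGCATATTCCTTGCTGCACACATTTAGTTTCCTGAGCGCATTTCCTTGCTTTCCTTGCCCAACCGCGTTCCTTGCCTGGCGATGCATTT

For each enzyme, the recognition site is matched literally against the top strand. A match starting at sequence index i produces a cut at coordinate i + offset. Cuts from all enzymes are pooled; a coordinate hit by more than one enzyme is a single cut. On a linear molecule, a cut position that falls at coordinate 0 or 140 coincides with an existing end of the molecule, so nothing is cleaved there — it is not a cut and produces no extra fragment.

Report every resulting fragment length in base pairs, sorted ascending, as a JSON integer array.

Scan for sites:
  MvoV TTCCTTGC/5: at [9, 31, 57, 92, 101, 118] ⇒ [14, 36, 62, 97, 106, 123]
  BxoIX CGCAT/1: at [3, 51, 87] ⇒ [4, 52, 88]
  PtaIX ACATT/2: at [70] ⇒ [72]
  CdoVI CAAC/1: at [44, 110] ⇒ [45, 111]

Pooled cuts: [4, 14, 36, 45, 52, 62, 72, 88, 97, 106, 111, 123]

Fragment lengths:
  [0,4): 4 bp
  [4,14): 10 bp
  [14,36): 22 bp
  [36,45): 9 bp
  [45,52): 7 bp
  [52,62): 10 bp
  [62,72): 10 bp
  [72,88): 16 bp
  [88,97): 9 bp
  [97,106): 9 bp
  [106,111): 5 bp
  [111,123): 12 bp
  [123,140): 17 bp

[4,5,7,9,9,9,10,10,10,12,16,17,22]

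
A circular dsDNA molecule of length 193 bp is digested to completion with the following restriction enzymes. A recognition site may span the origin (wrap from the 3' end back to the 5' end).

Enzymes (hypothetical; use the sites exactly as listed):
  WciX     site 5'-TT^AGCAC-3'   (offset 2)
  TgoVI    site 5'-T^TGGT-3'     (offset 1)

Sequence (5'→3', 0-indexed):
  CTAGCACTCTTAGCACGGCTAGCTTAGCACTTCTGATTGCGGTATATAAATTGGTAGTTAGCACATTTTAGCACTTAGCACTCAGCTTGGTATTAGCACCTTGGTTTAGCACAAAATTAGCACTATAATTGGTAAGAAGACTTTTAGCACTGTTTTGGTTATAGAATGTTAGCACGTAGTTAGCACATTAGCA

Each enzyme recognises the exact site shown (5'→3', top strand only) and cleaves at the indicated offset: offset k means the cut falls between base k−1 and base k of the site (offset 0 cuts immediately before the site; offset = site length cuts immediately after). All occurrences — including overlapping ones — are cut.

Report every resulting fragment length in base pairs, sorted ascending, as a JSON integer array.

Scan for sites:
  WciX (TTAGCAC, off=2): starts [9, 23, 57, 67, 74, 92, 105, 116, 143, 168, 179, 187] → cuts [11, 25, 59, 69, 76, 94, 107, 118, 145, 170, 181, 189]
  TgoVI (TTGGT, off=1): starts [50, 86, 100, 128, 154] → cuts [51, 87, 101, 129, 155]

All cut coordinates (distinct, sorted): [11, 25, 51, 59, 69, 76, 87, 94, 101, 107, 118, 129, 145, 155, 170, 181, 189]

Fragment lengths:
  11→25: 14 bp
  25→51: 26 bp
  51→59: 8 bp
  59→69: 10 bp
  69→76: 7 bp
  76→87: 11 bp
  87→94: 7 bp
  94→101: 7 bp
  101→107: 6 bp
  107→118: 11 bp
  118→129: 11 bp
  129→145: 16 bp
  145→155: 10 bp
  155→170: 15 bp
  170→181: 11 bp
  181→189: 8 bp
  189→11 (wrap): 193-189+11 = 15 bp

[6,7,7,7,8,8,10,10,11,11,11,11,14,15,15,16,26]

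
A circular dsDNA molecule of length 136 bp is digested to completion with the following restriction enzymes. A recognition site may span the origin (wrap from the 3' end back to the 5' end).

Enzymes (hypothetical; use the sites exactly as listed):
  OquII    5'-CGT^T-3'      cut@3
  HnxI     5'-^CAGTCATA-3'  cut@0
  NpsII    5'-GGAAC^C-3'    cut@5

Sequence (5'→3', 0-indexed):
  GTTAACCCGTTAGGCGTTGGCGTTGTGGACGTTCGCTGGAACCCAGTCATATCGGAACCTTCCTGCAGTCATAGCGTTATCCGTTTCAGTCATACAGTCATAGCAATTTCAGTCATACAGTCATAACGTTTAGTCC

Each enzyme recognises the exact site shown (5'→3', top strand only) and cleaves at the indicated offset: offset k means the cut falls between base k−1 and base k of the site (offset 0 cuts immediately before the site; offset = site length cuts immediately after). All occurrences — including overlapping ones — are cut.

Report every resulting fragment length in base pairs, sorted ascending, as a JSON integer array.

[1,2,6,7,7,7,8,8,8,9,9,10,12,12,15,15]

Scan for sites:
  OquII CGTT/3: at [7, 14, 20, 29, 74, 81, 126, 135] ⇒ [2, 10, 17, 23, 32, 77, 84, 129]
  HnxI CAGTCATA/0: at [43, 65, 86, 94, 109, 117] ⇒ [43, 65, 86, 94, 109, 117]
  NpsII GGAACC/5: at [37, 53] ⇒ [42, 58]

Pooled cuts: [2, 10, 17, 23, 32, 42, 43, 58, 65, 77, 84, 86, 94, 109, 117, 129]

Fragment lengths:
  2→10: 8 bp
  10→17: 7 bp
  17→23: 6 bp
  23→32: 9 bp
  32→42: 10 bp
  42→43: 1 bp
  43→58: 15 bp
  58→65: 7 bp
  65→77: 12 bp
  77→84: 7 bp
  84→86: 2 bp
  86→94: 8 bp
  94→109: 15 bp
  109→117: 8 bp
  117→129: 12 bp
  129→2 (wrap): 136-129+2 = 9 bp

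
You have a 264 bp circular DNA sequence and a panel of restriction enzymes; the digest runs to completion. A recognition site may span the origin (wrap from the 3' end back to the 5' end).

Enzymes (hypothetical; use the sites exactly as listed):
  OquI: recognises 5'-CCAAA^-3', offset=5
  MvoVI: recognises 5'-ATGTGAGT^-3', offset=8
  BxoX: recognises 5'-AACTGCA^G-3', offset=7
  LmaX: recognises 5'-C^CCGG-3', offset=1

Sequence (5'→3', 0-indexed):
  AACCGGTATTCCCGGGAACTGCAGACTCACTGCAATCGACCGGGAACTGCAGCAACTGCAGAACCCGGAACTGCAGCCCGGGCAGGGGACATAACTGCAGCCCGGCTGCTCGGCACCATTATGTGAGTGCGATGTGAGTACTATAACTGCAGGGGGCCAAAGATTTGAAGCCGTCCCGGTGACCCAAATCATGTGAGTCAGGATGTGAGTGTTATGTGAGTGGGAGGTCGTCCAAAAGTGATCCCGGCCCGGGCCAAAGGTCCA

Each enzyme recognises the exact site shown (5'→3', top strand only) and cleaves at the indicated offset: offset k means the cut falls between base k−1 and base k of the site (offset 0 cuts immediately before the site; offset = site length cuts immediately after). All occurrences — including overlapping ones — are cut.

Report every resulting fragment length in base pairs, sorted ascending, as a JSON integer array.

Per-enzyme occurrences:
  OquI CCAAA/5: at [156, 183, 231, 253, 261] ⇒ [2, 161, 188, 236, 258]
  MvoVI ATGTGAGT/8: at [120, 131, 190, 202, 213] ⇒ [128, 139, 198, 210, 221]
  BxoX AACTGCAG/7: at [16, 44, 53, 68, 92, 144] ⇒ [23, 51, 60, 75, 99, 151]
  LmaX CCCGG/1: at [10, 63, 76, 100, 174, 242, 247] ⇒ [11, 64, 77, 101, 175, 243, 248]

All cut coordinates (distinct, sorted): [2, 11, 23, 51, 60, 64, 75, 77, 99, 101, 128, 139, 151, 161, 175, 188, 198, 210, 221, 236, 243, 248, 258]

Fragments:
  2→11: 9 bp
  11→23: 12 bp
  23→51: 28 bp
  51→60: 9 bp
  60→64: 4 bp
  64→75: 11 bp
  75→77: 2 bp
  77→99: 22 bp
  99→101: 2 bp
  101→128: 27 bp
  128→139: 11 bp
  139→151: 12 bp
  151→161: 10 bp
  161→175: 14 bp
  175→188: 13 bp
  188→198: 10 bp
  198→210: 12 bp
  210→221: 11 bp
  221→236: 15 bp
  236→243: 7 bp
  243→248: 5 bp
  248→258: 10 bp
  258→2 (wrap): 264-258+2 = 8 bp

[2,2,4,5,7,8,9,9,10,10,10,11,11,11,12,12,12,13,14,15,22,27,28]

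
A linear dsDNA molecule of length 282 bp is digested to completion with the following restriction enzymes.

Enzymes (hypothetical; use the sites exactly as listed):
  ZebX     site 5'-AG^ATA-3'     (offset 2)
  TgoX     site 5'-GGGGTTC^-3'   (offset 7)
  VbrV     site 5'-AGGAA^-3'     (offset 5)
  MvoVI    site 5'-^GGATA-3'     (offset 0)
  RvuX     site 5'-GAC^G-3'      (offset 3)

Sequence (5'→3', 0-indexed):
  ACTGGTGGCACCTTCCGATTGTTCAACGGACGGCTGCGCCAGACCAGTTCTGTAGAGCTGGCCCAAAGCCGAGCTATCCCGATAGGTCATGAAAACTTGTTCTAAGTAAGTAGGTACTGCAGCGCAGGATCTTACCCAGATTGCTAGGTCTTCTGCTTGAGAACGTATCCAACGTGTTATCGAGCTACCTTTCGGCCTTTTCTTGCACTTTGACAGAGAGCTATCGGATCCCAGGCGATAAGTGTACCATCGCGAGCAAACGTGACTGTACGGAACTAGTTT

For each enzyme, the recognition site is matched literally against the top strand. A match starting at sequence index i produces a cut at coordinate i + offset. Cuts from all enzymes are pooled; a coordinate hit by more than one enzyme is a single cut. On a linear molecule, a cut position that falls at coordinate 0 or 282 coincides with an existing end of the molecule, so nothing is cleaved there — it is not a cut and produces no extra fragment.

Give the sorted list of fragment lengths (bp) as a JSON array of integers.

[31,251]

Per-enzyme occurrences:
  ZebX (AGATA, off=2): no sites
  TgoX (GGGGTTC, off=7): no sites
  VbrV (AGGAA, off=5): no sites
  MvoVI (GGATA, off=0): no sites
  RvuX GACG/3: at [28] ⇒ [31]

Pooled cuts: [31]

Fragments:
  [0,31): 31 bp
  [31,282): 251 bp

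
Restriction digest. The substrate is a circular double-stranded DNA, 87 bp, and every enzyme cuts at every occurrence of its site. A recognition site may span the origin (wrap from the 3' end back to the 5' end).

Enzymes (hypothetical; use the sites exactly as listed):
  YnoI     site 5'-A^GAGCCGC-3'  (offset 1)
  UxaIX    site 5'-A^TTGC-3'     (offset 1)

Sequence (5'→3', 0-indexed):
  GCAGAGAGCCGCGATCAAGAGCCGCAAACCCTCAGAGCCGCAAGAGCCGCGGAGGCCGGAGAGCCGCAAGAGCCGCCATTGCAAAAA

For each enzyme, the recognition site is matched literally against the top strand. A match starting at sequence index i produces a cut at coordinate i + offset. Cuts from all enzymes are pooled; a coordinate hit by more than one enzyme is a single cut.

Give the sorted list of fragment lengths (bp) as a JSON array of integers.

[9,9,9,13,14,16,17]

Site scan:
  YnoI (AGAGCCGC, off=1): starts [4, 17, 33, 42, 59, 68] → cuts [5, 18, 34, 43, 60, 69]
  UxaIX (ATTGC, off=1): starts [77] → cuts [78]

Pooled cuts: [5, 18, 34, 43, 60, 69, 78]

Fragment lengths:
  5→18: 13 bp
  18→34: 16 bp
  34→43: 9 bp
  43→60: 17 bp
  60→69: 9 bp
  69→78: 9 bp
  78→5 (wrap): 87-78+5 = 14 bp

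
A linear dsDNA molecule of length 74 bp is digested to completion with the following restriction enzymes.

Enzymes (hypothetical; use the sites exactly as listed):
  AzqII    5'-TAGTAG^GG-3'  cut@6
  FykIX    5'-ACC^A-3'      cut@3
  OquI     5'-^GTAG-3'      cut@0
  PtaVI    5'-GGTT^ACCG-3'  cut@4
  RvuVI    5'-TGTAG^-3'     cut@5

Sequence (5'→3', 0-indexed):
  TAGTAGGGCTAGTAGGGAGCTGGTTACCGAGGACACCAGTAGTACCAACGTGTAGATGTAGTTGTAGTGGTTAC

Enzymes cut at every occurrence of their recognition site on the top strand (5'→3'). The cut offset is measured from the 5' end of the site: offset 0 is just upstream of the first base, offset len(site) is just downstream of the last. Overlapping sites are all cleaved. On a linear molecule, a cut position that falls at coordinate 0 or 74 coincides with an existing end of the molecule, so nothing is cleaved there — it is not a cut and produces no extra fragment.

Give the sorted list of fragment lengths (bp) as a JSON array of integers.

[1,2,2,2,4,4,4,4,4,5,5,7,8,10,12]

Site scan:
  AzqII TAGTAGGG/6: at [0, 9] ⇒ [6, 15]
  FykIX ACCA/3: at [34, 43] ⇒ [37, 46]
  OquI GTAG/0: at [2, 11, 38, 51, 57, 63] ⇒ [2, 11, 38, 51, 57, 63]
  PtaVI GGTTACCG/4: at [21] ⇒ [25]
  RvuVI TGTAG/5: at [50, 56, 62] ⇒ [55, 61, 67]

All cut coordinates (distinct, sorted): [2, 6, 11, 15, 25, 37, 38, 46, 51, 55, 57, 61, 63, 67]

Fragments:
  [0,2): 2 bp
  [2,6): 4 bp
  [6,11): 5 bp
  [11,15): 4 bp
  [15,25): 10 bp
  [25,37): 12 bp
  [37,38): 1 bp
  [38,46): 8 bp
  [46,51): 5 bp
  [51,55): 4 bp
  [55,57): 2 bp
  [57,61): 4 bp
  [61,63): 2 bp
  [63,67): 4 bp
  [67,74): 7 bp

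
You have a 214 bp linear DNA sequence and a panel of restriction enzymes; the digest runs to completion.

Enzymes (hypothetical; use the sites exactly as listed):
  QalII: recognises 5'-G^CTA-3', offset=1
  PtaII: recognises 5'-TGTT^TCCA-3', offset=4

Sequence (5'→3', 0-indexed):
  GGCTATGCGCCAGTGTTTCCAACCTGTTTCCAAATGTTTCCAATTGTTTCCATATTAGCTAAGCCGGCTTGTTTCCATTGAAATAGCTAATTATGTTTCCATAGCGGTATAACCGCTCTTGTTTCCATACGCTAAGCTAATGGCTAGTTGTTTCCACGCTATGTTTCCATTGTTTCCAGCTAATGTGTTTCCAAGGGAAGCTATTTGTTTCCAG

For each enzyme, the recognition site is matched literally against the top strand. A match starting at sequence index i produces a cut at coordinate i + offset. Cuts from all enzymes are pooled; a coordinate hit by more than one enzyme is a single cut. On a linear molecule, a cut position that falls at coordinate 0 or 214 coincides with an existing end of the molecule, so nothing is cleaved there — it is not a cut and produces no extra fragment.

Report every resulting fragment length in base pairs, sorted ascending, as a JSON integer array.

[2,5,5,5,6,7,7,8,9,9,9,10,10,10,10,11,11,11,13,15,15,26]

Per-enzyme occurrences:
  QalII GCTA/1: at [1, 57, 85, 130, 135, 142, 157, 178, 199] ⇒ [2, 58, 86, 131, 136, 143, 158, 179, 200]
  PtaII TGTTTCCA/4: at [13, 24, 34, 44, 69, 93, 119, 148, 161, 170, 185, 205] ⇒ [17, 28, 38, 48, 73, 97, 123, 152, 165, 174, 189, 209]

All cut coordinates (distinct, sorted): [2, 17, 28, 38, 48, 58, 73, 86, 97, 123, 131, 136, 143, 152, 158, 165, 174, 179, 189, 200, 209]

Fragment lengths:
  [0,2): 2 bp
  [2,17): 15 bp
  [17,28): 11 bp
  [28,38): 10 bp
  [38,48): 10 bp
  [48,58): 10 bp
  [58,73): 15 bp
  [73,86): 13 bp
  [86,97): 11 bp
  [97,123): 26 bp
  [123,131): 8 bp
  [131,136): 5 bp
  [136,143): 7 bp
  [143,152): 9 bp
  [152,158): 6 bp
  [158,165): 7 bp
  [165,174): 9 bp
  [174,179): 5 bp
  [179,189): 10 bp
  [189,200): 11 bp
  [200,209): 9 bp
  [209,214): 5 bp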